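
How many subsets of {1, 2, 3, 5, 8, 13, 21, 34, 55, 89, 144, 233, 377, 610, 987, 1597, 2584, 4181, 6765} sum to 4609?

4609 = 4181+377+34+13+3+1 = 4181+377+34+8+5+3+1 = 4181+233+144+34+13+3+1 = 2584+1597+377+34+13+3+1 = … (23 more), for 27 in all.

27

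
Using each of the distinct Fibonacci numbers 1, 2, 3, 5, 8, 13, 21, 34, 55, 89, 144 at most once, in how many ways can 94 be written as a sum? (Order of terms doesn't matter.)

7

Starting from the Zeckendorf form and repeatedly splitting a term F_k into F_{k−1} + F_{k−2} (when neither is already used) reaches every representation.
94 = 89+5 = 89+3+2 = 55+34+5 = 55+34+3+2 = 55+21+13+5 = … (2 more), for 7 in all.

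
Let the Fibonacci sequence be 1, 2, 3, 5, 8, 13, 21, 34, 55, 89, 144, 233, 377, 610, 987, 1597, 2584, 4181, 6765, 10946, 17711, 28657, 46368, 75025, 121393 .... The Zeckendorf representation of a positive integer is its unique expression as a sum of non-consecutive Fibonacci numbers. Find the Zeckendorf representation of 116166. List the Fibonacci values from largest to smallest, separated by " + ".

75025 + 28657 + 10946 + 987 + 377 + 144 + 21 + 8 + 1

Greedily peel off the largest Fibonacci term at each step:
75025 ≤ 116166 < 121393, so take 75025; remainder 41141
28657 ≤ 41141 < 46368, so take 28657; remainder 12484
10946 ≤ 12484 < 17711, so take 10946; remainder 1538
987 ≤ 1538 < 1597, so take 987; remainder 551
377 ≤ 551 < 610, so take 377; remainder 174
144 ≤ 174 < 233, so take 144; remainder 30
21 ≤ 30 < 34, so take 21; remainder 9
8 ≤ 9 < 13, so take 8; remainder 1
1 ≤ 1 < 2, so take 1; remainder 0
So 116166 = 75025 + 28657 + 10946 + 987 + 377 + 144 + 21 + 8 + 1, with no two terms consecutive in the sequence.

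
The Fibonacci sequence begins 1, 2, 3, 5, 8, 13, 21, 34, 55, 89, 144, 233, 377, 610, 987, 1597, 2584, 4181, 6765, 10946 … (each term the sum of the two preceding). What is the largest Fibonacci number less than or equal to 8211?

6765

6765 ≤ 8211 < 10946, so the largest Fibonacci number not exceeding 8211 is 6765.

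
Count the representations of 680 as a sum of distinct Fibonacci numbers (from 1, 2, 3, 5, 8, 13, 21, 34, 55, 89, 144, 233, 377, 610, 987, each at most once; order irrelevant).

Starting from the Zeckendorf form and repeatedly splitting a term F_k into F_{k−1} + F_{k−2} (when neither is already used) reaches every representation.
680 = 610+55+13+2 = 610+55+8+5+2 = 610+34+21+13+2 = 377+233+55+13+2 = 610+34+21+8+5+2 = … (7 more), for 12 in all.

12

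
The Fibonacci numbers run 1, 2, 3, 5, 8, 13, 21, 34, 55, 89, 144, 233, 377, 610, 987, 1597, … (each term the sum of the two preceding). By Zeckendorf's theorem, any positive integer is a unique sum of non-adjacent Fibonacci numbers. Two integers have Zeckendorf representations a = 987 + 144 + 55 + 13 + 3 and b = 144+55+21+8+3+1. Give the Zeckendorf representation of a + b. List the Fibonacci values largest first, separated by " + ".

The two numbers are 1202 and 232, so their sum is 1434.
1434: greatest Fibonacci not exceeding it is 987, leaving 447
447: greatest Fibonacci not exceeding it is 377, leaving 70
70: greatest Fibonacci not exceeding it is 55, leaving 15
15: greatest Fibonacci not exceeding it is 13, leaving 2
2: greatest Fibonacci not exceeding it is 2, leaving 0

987 + 377 + 55 + 13 + 2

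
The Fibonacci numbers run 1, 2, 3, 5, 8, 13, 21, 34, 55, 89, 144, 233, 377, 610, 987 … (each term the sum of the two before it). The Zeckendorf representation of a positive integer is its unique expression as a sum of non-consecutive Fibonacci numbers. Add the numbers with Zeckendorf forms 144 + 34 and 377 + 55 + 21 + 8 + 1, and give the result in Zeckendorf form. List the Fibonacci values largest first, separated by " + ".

610 + 21 + 8 + 1

The two numbers are 178 and 462, so their sum is 640.
Greedily peel off the largest Fibonacci term at each step:
610 ≤ 640 < 987, so take 610; remainder 30
21 ≤ 30 < 34, so take 21; remainder 9
8 ≤ 9 < 13, so take 8; remainder 1
1 ≤ 1 < 2, so take 1; remainder 0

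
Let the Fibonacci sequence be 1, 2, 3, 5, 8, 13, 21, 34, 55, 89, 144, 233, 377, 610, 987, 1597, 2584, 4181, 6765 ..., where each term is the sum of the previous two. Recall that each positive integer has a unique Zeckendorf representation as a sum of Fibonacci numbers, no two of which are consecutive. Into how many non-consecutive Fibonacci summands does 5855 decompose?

5

take 4181 (≤ 5855); 5855 − 4181 = 1674
take 1597 (≤ 1674); 1674 − 1597 = 77
take 55 (≤ 77); 77 − 55 = 22
take 21 (≤ 22); 22 − 21 = 1
take 1 (≤ 1); 1 − 1 = 0
5855 = 4181 + 1597 + 55 + 21 + 1, which has 5 terms.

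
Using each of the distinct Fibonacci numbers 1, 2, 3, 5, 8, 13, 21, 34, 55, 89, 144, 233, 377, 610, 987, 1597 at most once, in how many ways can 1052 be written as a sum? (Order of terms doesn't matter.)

18

Starting from the Zeckendorf form and repeatedly splitting a term F_k into F_{k−1} + F_{k−2} (when neither is already used) reaches every representation.
1052 = 987+55+8+2 = 987+55+5+3+2 = 987+34+21+8+2 = 610+377+55+8+2 = … (14 more), for 18 in all.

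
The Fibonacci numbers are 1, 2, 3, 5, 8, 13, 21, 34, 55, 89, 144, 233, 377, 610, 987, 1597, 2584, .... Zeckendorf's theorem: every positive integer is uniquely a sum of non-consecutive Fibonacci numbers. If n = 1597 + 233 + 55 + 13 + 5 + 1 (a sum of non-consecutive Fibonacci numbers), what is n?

1597 + 233 + 55 + 13 + 5 + 1 = 1904.

1904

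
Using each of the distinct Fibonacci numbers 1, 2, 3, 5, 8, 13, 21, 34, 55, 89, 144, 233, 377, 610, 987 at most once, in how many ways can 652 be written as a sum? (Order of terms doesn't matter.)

21

Starting from the Zeckendorf form and repeatedly splitting a term F_k into F_{k−1} + F_{k−2} (when neither is already used) reaches every representation.
652 = 610+34+8 = 610+34+5+3 = 610+21+13+8 = 377+233+34+8 = … (17 more), for 21 in all.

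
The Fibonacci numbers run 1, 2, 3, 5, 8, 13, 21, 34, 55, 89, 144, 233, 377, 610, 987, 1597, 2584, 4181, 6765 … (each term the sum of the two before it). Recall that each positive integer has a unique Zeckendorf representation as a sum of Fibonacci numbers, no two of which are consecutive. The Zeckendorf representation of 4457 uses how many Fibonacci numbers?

5

Greedily peel off the largest Fibonacci term at each step:
largest Fibonacci ≤ 4457 is 4181; 4457 − 4181 = 276
largest Fibonacci ≤ 276 is 233; 276 − 233 = 43
largest Fibonacci ≤ 43 is 34; 43 − 34 = 9
largest Fibonacci ≤ 9 is 8; 9 − 8 = 1
largest Fibonacci ≤ 1 is 1; 1 − 1 = 0
4457 = 4181 + 233 + 34 + 8 + 1, which has 5 terms.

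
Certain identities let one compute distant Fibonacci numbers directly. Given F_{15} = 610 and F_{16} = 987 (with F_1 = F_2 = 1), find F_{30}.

832040

By the doubling identity F_{2k} = F_k(2F_{k+1} − F_k): F_{30} = 610·(2·987 − 610) = 610·1364 = 832040.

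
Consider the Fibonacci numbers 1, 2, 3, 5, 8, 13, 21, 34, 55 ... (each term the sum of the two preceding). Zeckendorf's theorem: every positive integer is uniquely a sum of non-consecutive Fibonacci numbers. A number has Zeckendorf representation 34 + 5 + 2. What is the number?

41

34 + 5 + 2 = 41.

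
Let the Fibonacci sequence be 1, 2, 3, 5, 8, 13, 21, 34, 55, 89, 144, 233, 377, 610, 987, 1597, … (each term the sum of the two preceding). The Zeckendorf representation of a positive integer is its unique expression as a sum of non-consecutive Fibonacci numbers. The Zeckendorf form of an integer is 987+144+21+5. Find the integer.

987+144+21+5 = 1157.

1157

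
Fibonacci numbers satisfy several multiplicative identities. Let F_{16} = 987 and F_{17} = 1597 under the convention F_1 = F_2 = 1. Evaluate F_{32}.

By the doubling identity F_{2k} = F_k(2F_{k+1} − F_k): F_{32} = 987·(2·1597 − 987) = 987·2207 = 2178309.

2178309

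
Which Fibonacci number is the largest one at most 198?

144

144 ≤ 198 < 233, so the largest Fibonacci number not exceeding 198 is 144.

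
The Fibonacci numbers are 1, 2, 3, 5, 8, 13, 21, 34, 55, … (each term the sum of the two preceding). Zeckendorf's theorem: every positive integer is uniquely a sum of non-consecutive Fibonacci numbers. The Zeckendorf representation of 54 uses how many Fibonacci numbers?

Greedily peel off the largest Fibonacci term at each step:
take 34 (≤ 54); 54 − 34 = 20
take 13 (≤ 20); 20 − 13 = 7
take 5 (≤ 7); 7 − 5 = 2
take 2 (≤ 2); 2 − 2 = 0
54 = 34 + 13 + 5 + 2, which has 4 terms.

4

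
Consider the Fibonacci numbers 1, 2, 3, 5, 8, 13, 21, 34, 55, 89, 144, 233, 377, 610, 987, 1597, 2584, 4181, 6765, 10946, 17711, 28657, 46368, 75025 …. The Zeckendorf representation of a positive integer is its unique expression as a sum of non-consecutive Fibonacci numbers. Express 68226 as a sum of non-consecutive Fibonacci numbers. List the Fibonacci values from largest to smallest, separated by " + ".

Repeatedly subtract the largest Fibonacci number that fits:
take 46368 (≤ 68226); 68226 − 46368 = 21858
take 17711 (≤ 21858); 21858 − 17711 = 4147
take 2584 (≤ 4147); 4147 − 2584 = 1563
take 987 (≤ 1563); 1563 − 987 = 576
take 377 (≤ 576); 576 − 377 = 199
take 144 (≤ 199); 199 − 144 = 55
take 55 (≤ 55); 55 − 55 = 0
So 68226 = 46368 + 17711 + 2584 + 987 + 377 + 144 + 55, with no two terms consecutive in the sequence.

46368 + 17711 + 2584 + 987 + 377 + 144 + 55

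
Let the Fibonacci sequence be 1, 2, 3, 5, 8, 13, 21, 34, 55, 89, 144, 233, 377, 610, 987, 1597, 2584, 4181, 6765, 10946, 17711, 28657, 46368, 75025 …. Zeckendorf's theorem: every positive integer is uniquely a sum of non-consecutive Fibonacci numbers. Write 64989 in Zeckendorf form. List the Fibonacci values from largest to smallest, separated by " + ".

46368 + 17711 + 610 + 233 + 55 + 8 + 3 + 1

Greedy algorithm:
take 46368 (≤ 64989); 64989 − 46368 = 18621
take 17711 (≤ 18621); 18621 − 17711 = 910
take 610 (≤ 910); 910 − 610 = 300
take 233 (≤ 300); 300 − 233 = 67
take 55 (≤ 67); 67 − 55 = 12
take 8 (≤ 12); 12 − 8 = 4
take 3 (≤ 4); 4 − 3 = 1
take 1 (≤ 1); 1 − 1 = 0
So 64989 = 46368 + 17711 + 610 + 233 + 55 + 8 + 3 + 1, with no two terms consecutive in the sequence.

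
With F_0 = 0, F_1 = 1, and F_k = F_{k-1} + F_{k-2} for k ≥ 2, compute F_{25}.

Iterating the recurrence up to F_{19} = 4181 and F_{18} = 2584:
F_{20} = F_{19} + F_{18} = 4181 + 2584 = 6765
F_{21} = F_{20} + F_{19} = 6765 + 4181 = 10946
F_{22} = F_{21} + F_{20} = 10946 + 6765 = 17711
F_{23} = F_{22} + F_{21} = 17711 + 10946 = 28657
F_{24} = F_{23} + F_{22} = 28657 + 17711 = 46368
F_{25} = F_{24} + F_{23} = 46368 + 28657 = 75025

75025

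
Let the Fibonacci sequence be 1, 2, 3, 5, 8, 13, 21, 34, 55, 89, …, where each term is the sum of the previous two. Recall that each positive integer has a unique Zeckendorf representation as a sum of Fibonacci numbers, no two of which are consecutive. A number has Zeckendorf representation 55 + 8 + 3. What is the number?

55 + 8 + 3 = 66.

66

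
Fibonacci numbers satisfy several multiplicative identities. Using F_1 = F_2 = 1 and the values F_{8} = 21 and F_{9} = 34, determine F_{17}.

1597

By F_{2k+1} = F_k² + F_{k+1}²: F_{17} = 21² + 34² = 441 + 1156 = 1597.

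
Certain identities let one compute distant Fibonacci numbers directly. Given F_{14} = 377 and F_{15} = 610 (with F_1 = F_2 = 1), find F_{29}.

514229

By F_{2k+1} = F_k² + F_{k+1}²: F_{29} = 377² + 610² = 142129 + 372100 = 514229.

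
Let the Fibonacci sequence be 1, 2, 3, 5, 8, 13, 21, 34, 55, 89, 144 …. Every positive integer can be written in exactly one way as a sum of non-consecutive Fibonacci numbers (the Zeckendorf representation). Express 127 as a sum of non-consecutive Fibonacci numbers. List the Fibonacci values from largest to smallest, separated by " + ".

127 − 89 = 38
38 − 34 = 4
4 − 3 = 1
1 − 1 = 0
So 127 = 89 + 34 + 3 + 1, with no two terms consecutive in the sequence.

89 + 34 + 3 + 1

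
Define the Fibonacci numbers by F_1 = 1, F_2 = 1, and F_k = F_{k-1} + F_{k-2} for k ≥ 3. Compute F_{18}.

2584

Iterating the recurrence up to F_{13} = 233 and F_{12} = 144:
F_{14} = F_{13} + F_{12} = 233 + 144 = 377
F_{15} = F_{14} + F_{13} = 377 + 233 = 610
F_{16} = F_{15} + F_{14} = 610 + 377 = 987
F_{17} = F_{16} + F_{15} = 987 + 610 = 1597
F_{18} = F_{17} + F_{16} = 1597 + 987 = 2584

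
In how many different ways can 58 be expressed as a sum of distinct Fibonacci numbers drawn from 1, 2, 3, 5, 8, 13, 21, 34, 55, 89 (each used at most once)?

7

Each representation comes from the Zeckendorf form by replacing some F_k with F_{k−1} + F_{k−2} where possible.
58 = 55+3 = 55+2+1 = 34+21+3 = 34+21+2+1 = … (3 more), for 7 in all.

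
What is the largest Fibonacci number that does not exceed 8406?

6765

6765 ≤ 8406 < 10946, so the largest Fibonacci number not exceeding 8406 is 6765.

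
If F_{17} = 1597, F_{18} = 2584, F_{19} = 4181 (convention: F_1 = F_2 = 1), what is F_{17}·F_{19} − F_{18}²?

1597·4181 − 2584² = 6677057 − 6677056 = 1. (Cassini's identity: F_{k−1}F_{k+1} − F_k² = (−1)^k.)

1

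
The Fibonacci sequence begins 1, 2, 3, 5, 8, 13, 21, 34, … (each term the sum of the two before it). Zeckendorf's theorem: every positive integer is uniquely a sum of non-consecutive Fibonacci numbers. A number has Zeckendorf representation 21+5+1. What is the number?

21+5+1 = 27.

27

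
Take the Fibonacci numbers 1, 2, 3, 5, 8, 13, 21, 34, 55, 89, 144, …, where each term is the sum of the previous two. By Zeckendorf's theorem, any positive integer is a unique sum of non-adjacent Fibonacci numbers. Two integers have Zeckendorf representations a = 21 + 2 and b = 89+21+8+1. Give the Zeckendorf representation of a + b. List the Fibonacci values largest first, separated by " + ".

89 + 34 + 13 + 5 + 1

The two numbers are 23 and 119, so their sum is 142.
take 89 (≤ 142); 142 − 89 = 53
take 34 (≤ 53); 53 − 34 = 19
take 13 (≤ 19); 19 − 13 = 6
take 5 (≤ 6); 6 − 5 = 1
take 1 (≤ 1); 1 − 1 = 0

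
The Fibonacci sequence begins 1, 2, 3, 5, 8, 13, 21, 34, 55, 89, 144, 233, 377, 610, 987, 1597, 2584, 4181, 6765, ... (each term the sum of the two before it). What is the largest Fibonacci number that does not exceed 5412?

4181

4181 ≤ 5412 < 6765, so the largest Fibonacci number not exceeding 5412 is 4181.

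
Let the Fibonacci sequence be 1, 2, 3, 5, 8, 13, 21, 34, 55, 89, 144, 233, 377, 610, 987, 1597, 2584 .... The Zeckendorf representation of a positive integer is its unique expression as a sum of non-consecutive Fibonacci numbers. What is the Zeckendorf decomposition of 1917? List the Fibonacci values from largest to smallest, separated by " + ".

Greedily peel off the largest Fibonacci term at each step:
1597 ≤ 1917 < 2584, so take 1597; remainder 320
233 ≤ 320 < 377, so take 233; remainder 87
55 ≤ 87 < 89, so take 55; remainder 32
21 ≤ 32 < 34, so take 21; remainder 11
8 ≤ 11 < 13, so take 8; remainder 3
3 ≤ 3 < 5, so take 3; remainder 0
So 1917 = 1597 + 233 + 55 + 21 + 8 + 3, with no two terms consecutive in the sequence.

1597 + 233 + 55 + 21 + 8 + 3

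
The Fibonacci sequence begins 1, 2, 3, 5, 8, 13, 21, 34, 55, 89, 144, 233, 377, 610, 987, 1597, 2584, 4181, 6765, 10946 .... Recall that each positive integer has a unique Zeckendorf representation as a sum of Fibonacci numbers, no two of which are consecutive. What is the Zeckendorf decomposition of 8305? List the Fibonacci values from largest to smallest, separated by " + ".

Repeatedly subtract the largest Fibonacci number that fits:
subtract 6765 from 8305: 1540 remains
subtract 987 from 1540: 553 remains
subtract 377 from 553: 176 remains
subtract 144 from 176: 32 remains
subtract 21 from 32: 11 remains
subtract 8 from 11: 3 remains
subtract 3 from 3: 0 remains
So 8305 = 6765 + 987 + 377 + 144 + 21 + 8 + 3, with no two terms consecutive in the sequence.

6765 + 987 + 377 + 144 + 21 + 8 + 3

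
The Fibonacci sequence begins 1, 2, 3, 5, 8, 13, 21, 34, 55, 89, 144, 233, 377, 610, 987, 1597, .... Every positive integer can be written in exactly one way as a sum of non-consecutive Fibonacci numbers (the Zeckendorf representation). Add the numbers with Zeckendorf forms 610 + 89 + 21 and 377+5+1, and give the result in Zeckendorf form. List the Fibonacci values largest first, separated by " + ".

987 + 89 + 21 + 5 + 1

The two numbers are 720 and 383, so their sum is 1103.
largest Fibonacci ≤ 1103 is 987; 1103 − 987 = 116
largest Fibonacci ≤ 116 is 89; 116 − 89 = 27
largest Fibonacci ≤ 27 is 21; 27 − 21 = 6
largest Fibonacci ≤ 6 is 5; 6 − 5 = 1
largest Fibonacci ≤ 1 is 1; 1 − 1 = 0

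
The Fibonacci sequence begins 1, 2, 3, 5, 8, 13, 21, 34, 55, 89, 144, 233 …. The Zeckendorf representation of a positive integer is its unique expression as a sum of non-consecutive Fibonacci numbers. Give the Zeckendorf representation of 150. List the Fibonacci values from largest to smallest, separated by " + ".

144 + 5 + 1

largest Fibonacci ≤ 150 is 144; 150 − 144 = 6
largest Fibonacci ≤ 6 is 5; 6 − 5 = 1
largest Fibonacci ≤ 1 is 1; 1 − 1 = 0
So 150 = 144 + 5 + 1, with no two terms consecutive in the sequence.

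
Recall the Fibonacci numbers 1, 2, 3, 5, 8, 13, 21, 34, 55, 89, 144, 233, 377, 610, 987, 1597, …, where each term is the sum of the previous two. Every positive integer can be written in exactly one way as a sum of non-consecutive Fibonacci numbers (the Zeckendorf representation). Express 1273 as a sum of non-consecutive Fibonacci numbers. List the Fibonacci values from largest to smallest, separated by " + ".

987 + 233 + 34 + 13 + 5 + 1

987 ≤ 1273 < 1597, so take 987; remainder 286
233 ≤ 286 < 377, so take 233; remainder 53
34 ≤ 53 < 55, so take 34; remainder 19
13 ≤ 19 < 21, so take 13; remainder 6
5 ≤ 6 < 8, so take 5; remainder 1
1 ≤ 1 < 2, so take 1; remainder 0
So 1273 = 987 + 233 + 34 + 13 + 5 + 1, with no two terms consecutive in the sequence.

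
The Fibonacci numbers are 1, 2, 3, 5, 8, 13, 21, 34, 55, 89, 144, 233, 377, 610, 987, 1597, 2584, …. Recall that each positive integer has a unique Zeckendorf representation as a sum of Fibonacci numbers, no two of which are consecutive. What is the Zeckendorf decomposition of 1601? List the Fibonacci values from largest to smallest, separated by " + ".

1597 + 3 + 1

1601: greatest Fibonacci not exceeding it is 1597, leaving 4
4: greatest Fibonacci not exceeding it is 3, leaving 1
1: greatest Fibonacci not exceeding it is 1, leaving 0
So 1601 = 1597 + 3 + 1, with no two terms consecutive in the sequence.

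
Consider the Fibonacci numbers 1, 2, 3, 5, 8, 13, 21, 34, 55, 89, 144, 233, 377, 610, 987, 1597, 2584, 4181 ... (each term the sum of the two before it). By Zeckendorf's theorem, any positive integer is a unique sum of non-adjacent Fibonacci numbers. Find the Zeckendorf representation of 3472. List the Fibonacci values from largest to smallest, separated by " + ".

2584 + 610 + 233 + 34 + 8 + 3

take 2584 (≤ 3472); 3472 − 2584 = 888
take 610 (≤ 888); 888 − 610 = 278
take 233 (≤ 278); 278 − 233 = 45
take 34 (≤ 45); 45 − 34 = 11
take 8 (≤ 11); 11 − 8 = 3
take 3 (≤ 3); 3 − 3 = 0
So 3472 = 2584 + 610 + 233 + 34 + 8 + 3, with no two terms consecutive in the sequence.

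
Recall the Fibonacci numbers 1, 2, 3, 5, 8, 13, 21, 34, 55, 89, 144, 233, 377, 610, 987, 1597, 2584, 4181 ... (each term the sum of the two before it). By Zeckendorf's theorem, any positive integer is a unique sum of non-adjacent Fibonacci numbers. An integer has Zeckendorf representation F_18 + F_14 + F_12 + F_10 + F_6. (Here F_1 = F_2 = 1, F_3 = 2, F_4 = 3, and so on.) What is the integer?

3168

F_18 + F_14 + F_12 + F_10 + F_6 = 2584 + 377 + 144 + 55 + 8 = 3168.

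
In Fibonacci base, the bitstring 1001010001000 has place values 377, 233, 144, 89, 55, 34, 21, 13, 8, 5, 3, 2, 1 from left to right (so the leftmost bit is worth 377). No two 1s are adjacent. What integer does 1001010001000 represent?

Summing the place values of the 1 bits: 377 + 89 + 34 + 5 = 505.

505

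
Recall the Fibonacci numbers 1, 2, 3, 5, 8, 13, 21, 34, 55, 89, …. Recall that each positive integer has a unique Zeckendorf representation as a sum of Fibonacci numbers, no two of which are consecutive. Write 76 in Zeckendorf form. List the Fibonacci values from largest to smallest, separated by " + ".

Repeatedly subtract the largest Fibonacci number that fits:
subtract 55 from 76: 21 remains
subtract 21 from 21: 0 remains
So 76 = 55 + 21, with no two terms consecutive in the sequence.

55 + 21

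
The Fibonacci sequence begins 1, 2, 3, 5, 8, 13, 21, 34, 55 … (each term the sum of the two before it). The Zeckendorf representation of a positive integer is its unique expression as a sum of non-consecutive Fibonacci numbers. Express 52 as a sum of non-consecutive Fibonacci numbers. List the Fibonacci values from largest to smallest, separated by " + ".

34 + 13 + 5

Greedy algorithm:
34 ≤ 52 < 55, so take 34; remainder 18
13 ≤ 18 < 21, so take 13; remainder 5
5 ≤ 5 < 8, so take 5; remainder 0
So 52 = 34 + 13 + 5, with no two terms consecutive in the sequence.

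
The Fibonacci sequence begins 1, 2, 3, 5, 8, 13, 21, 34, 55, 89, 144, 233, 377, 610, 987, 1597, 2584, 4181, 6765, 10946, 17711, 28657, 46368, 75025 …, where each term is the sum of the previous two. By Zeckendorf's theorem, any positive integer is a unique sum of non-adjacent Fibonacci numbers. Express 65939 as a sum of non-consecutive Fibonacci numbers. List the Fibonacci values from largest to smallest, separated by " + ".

46368 + 17711 + 1597 + 233 + 21 + 8 + 1

subtract 46368 from 65939: 19571 remains
subtract 17711 from 19571: 1860 remains
subtract 1597 from 1860: 263 remains
subtract 233 from 263: 30 remains
subtract 21 from 30: 9 remains
subtract 8 from 9: 1 remains
subtract 1 from 1: 0 remains
So 65939 = 46368 + 17711 + 1597 + 233 + 21 + 8 + 1, with no two terms consecutive in the sequence.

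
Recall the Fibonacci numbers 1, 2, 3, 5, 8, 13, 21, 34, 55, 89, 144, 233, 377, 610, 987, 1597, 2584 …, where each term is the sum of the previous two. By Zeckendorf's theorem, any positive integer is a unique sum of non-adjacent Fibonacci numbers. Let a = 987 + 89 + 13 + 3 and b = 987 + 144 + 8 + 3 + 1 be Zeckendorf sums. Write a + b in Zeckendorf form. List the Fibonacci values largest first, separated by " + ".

The two numbers are 1092 and 1143, so their sum is 2235.
Repeatedly subtract the largest Fibonacci number that fits:
2235 − 1597 = 638
638 − 610 = 28
28 − 21 = 7
7 − 5 = 2
2 − 2 = 0

1597 + 610 + 21 + 5 + 2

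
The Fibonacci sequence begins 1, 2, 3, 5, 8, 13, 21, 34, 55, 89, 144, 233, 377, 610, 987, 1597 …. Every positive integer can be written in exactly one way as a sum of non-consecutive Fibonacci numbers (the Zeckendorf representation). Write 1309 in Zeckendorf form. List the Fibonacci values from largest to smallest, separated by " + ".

1309: greatest Fibonacci not exceeding it is 987, leaving 322
322: greatest Fibonacci not exceeding it is 233, leaving 89
89: greatest Fibonacci not exceeding it is 89, leaving 0
So 1309 = 987 + 233 + 89, with no two terms consecutive in the sequence.

987 + 233 + 89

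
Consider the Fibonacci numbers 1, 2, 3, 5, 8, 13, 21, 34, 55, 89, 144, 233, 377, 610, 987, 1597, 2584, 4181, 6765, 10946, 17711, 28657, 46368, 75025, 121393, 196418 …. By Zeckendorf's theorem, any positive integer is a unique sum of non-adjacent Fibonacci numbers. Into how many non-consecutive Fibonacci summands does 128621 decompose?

7

Greedy algorithm:
take 121393 (≤ 128621); 128621 − 121393 = 7228
take 6765 (≤ 7228); 7228 − 6765 = 463
take 377 (≤ 463); 463 − 377 = 86
take 55 (≤ 86); 86 − 55 = 31
take 21 (≤ 31); 31 − 21 = 10
take 8 (≤ 10); 10 − 8 = 2
take 2 (≤ 2); 2 − 2 = 0
128621 = 121393 + 6765 + 377 + 55 + 21 + 8 + 2, which has 7 terms.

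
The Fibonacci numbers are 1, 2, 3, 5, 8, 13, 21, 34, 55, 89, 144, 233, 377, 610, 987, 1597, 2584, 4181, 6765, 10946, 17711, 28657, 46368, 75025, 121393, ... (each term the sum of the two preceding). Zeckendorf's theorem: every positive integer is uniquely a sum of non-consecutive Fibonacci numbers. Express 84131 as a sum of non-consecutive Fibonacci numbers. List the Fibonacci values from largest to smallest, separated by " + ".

75025 ≤ 84131 < 121393, so take 75025; remainder 9106
6765 ≤ 9106 < 10946, so take 6765; remainder 2341
1597 ≤ 2341 < 2584, so take 1597; remainder 744
610 ≤ 744 < 987, so take 610; remainder 134
89 ≤ 134 < 144, so take 89; remainder 45
34 ≤ 45 < 55, so take 34; remainder 11
8 ≤ 11 < 13, so take 8; remainder 3
3 ≤ 3 < 5, so take 3; remainder 0
So 84131 = 75025 + 6765 + 1597 + 610 + 89 + 34 + 8 + 3, with no two terms consecutive in the sequence.

75025 + 6765 + 1597 + 610 + 89 + 34 + 8 + 3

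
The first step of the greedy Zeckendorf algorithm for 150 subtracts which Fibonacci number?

144

144 ≤ 150 < 233, so the largest Fibonacci number not exceeding 150 is 144.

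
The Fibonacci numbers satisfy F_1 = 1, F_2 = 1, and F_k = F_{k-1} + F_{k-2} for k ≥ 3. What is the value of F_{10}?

Iterating the recurrence up to F_{6} = 8 and F_{5} = 5:
F_{7} = F_{6} + F_{5} = 8 + 5 = 13
F_{8} = F_{7} + F_{6} = 13 + 8 = 21
F_{9} = F_{8} + F_{7} = 21 + 13 = 34
F_{10} = F_{9} + F_{8} = 34 + 21 = 55

55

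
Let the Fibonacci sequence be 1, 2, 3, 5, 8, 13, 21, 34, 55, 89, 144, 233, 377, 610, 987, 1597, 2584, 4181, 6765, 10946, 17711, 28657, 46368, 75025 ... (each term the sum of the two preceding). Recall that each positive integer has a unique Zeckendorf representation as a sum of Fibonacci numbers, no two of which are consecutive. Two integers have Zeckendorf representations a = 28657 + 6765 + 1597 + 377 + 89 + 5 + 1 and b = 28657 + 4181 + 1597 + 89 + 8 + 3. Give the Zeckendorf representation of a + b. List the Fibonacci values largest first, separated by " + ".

46368 + 17711 + 6765 + 987 + 144 + 34 + 13 + 3 + 1

The two numbers are 37491 and 34535, so their sum is 72026.
Greedily peel off the largest Fibonacci term at each step:
72026 − 46368 = 25658
25658 − 17711 = 7947
7947 − 6765 = 1182
1182 − 987 = 195
195 − 144 = 51
51 − 34 = 17
17 − 13 = 4
4 − 3 = 1
1 − 1 = 0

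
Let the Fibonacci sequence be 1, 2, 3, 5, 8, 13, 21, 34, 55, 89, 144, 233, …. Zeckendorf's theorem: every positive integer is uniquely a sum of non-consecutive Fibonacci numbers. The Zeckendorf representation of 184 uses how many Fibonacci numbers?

4

Greedy algorithm:
184 − 144 = 40
40 − 34 = 6
6 − 5 = 1
1 − 1 = 0
184 = 144 + 34 + 5 + 1, which has 4 terms.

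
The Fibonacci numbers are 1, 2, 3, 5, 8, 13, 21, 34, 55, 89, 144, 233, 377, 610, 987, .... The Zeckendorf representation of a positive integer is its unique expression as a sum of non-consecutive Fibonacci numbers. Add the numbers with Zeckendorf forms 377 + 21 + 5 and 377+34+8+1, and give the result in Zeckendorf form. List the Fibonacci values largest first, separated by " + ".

The two numbers are 403 and 420, so their sum is 823.
Greedy algorithm:
subtract 610 from 823: 213 remains
subtract 144 from 213: 69 remains
subtract 55 from 69: 14 remains
subtract 13 from 14: 1 remains
subtract 1 from 1: 0 remains

610 + 144 + 55 + 13 + 1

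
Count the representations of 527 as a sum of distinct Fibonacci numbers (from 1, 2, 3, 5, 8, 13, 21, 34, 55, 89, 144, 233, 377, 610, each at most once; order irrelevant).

14

527 = 377+144+5+1 = 377+144+3+2+1 = 377+89+55+5+1 = 377+89+55+3+2+1 = … (10 more), for 14 in all.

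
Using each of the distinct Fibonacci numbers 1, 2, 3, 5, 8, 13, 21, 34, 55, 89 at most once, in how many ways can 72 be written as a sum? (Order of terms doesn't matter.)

4

72 = 55+13+3+1 = 55+8+5+3+1 = 34+21+13+3+1 = 34+21+8+5+3+1 — 4 representations.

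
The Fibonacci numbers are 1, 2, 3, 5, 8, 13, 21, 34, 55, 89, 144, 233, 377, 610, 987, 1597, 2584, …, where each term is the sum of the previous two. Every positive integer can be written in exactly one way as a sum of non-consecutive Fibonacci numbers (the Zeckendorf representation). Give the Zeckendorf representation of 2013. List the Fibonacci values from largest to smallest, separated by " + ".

1597 ≤ 2013 < 2584, so take 1597; remainder 416
377 ≤ 416 < 610, so take 377; remainder 39
34 ≤ 39 < 55, so take 34; remainder 5
5 ≤ 5 < 8, so take 5; remainder 0
So 2013 = 1597 + 377 + 34 + 5, with no two terms consecutive in the sequence.

1597 + 377 + 34 + 5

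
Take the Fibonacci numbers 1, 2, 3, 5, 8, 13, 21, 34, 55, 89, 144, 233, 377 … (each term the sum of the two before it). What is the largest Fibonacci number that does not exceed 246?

233

233 ≤ 246 < 377, so the largest Fibonacci number not exceeding 246 is 233.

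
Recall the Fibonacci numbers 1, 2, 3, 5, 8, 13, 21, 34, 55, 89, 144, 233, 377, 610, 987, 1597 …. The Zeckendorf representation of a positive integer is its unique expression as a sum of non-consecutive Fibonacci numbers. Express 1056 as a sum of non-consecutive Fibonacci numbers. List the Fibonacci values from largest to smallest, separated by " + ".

987 + 55 + 13 + 1

Repeatedly subtract the largest Fibonacci number that fits:
take 987 (≤ 1056); 1056 − 987 = 69
take 55 (≤ 69); 69 − 55 = 14
take 13 (≤ 14); 14 − 13 = 1
take 1 (≤ 1); 1 − 1 = 0
So 1056 = 987 + 55 + 13 + 1, with no two terms consecutive in the sequence.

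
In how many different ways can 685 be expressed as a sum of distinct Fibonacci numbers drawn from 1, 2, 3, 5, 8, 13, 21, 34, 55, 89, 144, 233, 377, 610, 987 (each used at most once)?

6

685 = 610+55+13+5+2 = 610+34+21+13+5+2 = 377+233+55+13+5+2 = … (3 more), for 6 in all.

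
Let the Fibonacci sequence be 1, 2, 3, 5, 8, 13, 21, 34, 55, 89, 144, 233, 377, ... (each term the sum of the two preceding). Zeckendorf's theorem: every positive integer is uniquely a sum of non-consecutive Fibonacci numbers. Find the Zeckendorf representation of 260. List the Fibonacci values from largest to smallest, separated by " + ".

Repeatedly subtract the largest Fibonacci number that fits:
subtract 233 from 260: 27 remains
subtract 21 from 27: 6 remains
subtract 5 from 6: 1 remains
subtract 1 from 1: 0 remains
So 260 = 233 + 21 + 5 + 1, with no two terms consecutive in the sequence.

233 + 21 + 5 + 1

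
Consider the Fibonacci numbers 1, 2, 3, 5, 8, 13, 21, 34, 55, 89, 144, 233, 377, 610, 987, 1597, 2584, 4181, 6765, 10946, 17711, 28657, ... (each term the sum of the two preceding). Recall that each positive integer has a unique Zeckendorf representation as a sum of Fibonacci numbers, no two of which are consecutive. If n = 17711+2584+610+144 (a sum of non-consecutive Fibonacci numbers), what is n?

17711+2584+610+144 = 21049.

21049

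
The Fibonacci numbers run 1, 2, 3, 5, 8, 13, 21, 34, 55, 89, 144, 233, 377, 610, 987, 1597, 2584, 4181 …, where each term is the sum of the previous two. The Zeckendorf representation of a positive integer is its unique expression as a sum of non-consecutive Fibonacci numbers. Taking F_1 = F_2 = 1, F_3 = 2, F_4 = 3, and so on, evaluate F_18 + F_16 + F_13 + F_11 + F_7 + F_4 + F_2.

3910

F_18 + F_16 + F_13 + F_11 + F_7 + F_4 + F_2 = 2584 + 987 + 233 + 89 + 13 + 3 + 1 = 3910.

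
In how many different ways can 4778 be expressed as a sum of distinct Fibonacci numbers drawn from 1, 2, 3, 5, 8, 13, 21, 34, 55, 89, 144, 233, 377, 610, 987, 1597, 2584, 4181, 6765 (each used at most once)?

4778 = 4181+377+144+55+21 = 4181+377+144+55+13+8 = 4181+377+144+55+13+5+3 = … (36 more), for 39 in all.

39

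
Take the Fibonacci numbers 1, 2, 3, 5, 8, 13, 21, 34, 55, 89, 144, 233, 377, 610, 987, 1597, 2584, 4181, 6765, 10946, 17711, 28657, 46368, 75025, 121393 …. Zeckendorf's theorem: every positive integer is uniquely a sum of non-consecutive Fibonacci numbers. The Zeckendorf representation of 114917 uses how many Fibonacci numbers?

Greedy algorithm:
114917 − 75025 = 39892
39892 − 28657 = 11235
11235 − 10946 = 289
289 − 233 = 56
56 − 55 = 1
1 − 1 = 0
114917 = 75025 + 28657 + 10946 + 233 + 55 + 1, which has 6 terms.

6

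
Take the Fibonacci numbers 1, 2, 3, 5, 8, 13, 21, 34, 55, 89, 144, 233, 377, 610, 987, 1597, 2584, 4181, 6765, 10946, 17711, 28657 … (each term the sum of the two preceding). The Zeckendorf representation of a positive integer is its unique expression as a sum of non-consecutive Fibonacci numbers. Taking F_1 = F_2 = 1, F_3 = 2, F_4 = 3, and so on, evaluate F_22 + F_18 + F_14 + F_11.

20761

F_22 + F_18 + F_14 + F_11 = 17711 + 2584 + 377 + 89 = 20761.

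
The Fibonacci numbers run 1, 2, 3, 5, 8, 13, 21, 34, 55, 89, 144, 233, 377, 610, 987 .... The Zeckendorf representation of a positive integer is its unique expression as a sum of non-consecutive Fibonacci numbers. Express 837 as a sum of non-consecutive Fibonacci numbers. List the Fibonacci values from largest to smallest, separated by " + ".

837: greatest Fibonacci not exceeding it is 610, leaving 227
227: greatest Fibonacci not exceeding it is 144, leaving 83
83: greatest Fibonacci not exceeding it is 55, leaving 28
28: greatest Fibonacci not exceeding it is 21, leaving 7
7: greatest Fibonacci not exceeding it is 5, leaving 2
2: greatest Fibonacci not exceeding it is 2, leaving 0
So 837 = 610 + 144 + 55 + 21 + 5 + 2, with no two terms consecutive in the sequence.

610 + 144 + 55 + 21 + 5 + 2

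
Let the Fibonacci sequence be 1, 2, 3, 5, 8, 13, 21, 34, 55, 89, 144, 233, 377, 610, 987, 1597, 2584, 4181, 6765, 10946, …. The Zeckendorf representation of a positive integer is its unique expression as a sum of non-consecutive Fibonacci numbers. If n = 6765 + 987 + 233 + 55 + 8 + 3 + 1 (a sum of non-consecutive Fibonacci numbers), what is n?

8052

6765 + 987 + 233 + 55 + 8 + 3 + 1 = 8052.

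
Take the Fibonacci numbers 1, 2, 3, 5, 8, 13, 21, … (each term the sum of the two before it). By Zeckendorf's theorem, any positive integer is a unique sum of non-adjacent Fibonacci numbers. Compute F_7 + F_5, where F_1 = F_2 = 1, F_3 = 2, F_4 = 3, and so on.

F_7 + F_5 = 13 + 5 = 18.

18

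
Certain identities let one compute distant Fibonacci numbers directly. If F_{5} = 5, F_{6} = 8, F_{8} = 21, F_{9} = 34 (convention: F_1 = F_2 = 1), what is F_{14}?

377

By the addition formula F_{m+n} = F_m F_{n+1} + F_{m−1} F_n with m=6, n=8: F_{14} = 8·34 + 5·21 = 272 + 105 = 377.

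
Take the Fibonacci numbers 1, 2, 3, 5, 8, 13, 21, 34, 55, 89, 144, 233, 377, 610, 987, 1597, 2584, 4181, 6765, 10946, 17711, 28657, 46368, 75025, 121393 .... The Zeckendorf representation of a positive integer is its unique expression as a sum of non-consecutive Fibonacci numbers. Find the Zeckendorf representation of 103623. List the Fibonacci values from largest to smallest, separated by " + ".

75025 + 17711 + 6765 + 2584 + 987 + 377 + 144 + 21 + 8 + 1

Greedy algorithm:
103623 − 75025 = 28598
28598 − 17711 = 10887
10887 − 6765 = 4122
4122 − 2584 = 1538
1538 − 987 = 551
551 − 377 = 174
174 − 144 = 30
30 − 21 = 9
9 − 8 = 1
1 − 1 = 0
So 103623 = 75025 + 17711 + 6765 + 2584 + 987 + 377 + 144 + 21 + 8 + 1, with no two terms consecutive in the sequence.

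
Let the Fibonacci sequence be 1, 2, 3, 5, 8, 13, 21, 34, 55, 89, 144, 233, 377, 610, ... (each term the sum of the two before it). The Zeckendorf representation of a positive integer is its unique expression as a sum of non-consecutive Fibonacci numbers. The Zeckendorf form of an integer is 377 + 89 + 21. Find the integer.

377 + 89 + 21 = 487.

487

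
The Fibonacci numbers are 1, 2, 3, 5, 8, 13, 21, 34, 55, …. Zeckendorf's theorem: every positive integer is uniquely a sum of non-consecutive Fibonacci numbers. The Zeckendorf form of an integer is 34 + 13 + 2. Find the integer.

49

34 + 13 + 2 = 49.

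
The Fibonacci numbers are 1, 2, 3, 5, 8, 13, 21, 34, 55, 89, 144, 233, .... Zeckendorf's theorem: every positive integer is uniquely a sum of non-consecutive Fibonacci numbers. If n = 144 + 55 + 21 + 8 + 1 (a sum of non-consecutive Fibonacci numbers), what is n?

144 + 55 + 21 + 8 + 1 = 229.

229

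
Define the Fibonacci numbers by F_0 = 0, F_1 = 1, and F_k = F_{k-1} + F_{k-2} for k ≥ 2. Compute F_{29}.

Iterating the recurrence up to F_{22} = 17711 and F_{21} = 10946:
F_{23} = F_{22} + F_{21} = 17711 + 10946 = 28657
F_{24} = F_{23} + F_{22} = 28657 + 17711 = 46368
F_{25} = F_{24} + F_{23} = 46368 + 28657 = 75025
F_{26} = F_{25} + F_{24} = 75025 + 46368 = 121393
F_{27} = F_{26} + F_{25} = 121393 + 75025 = 196418
F_{28} = F_{27} + F_{26} = 196418 + 121393 = 317811
F_{29} = F_{28} + F_{27} = 317811 + 196418 = 514229

514229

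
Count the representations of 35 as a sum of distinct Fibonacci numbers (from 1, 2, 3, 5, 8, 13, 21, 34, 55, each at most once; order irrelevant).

Each representation comes from the Zeckendorf form by replacing some F_k with F_{k−1} + F_{k−2} where possible.
35 = 34+1 = 21+13+1 = 21+8+5+1 = … (1 more), for 4 in all.

4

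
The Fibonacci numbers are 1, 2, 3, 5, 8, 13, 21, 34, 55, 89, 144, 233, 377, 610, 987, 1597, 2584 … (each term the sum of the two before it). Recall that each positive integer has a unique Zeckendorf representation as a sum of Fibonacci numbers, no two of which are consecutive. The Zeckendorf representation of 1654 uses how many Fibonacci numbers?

1654: greatest Fibonacci not exceeding it is 1597, leaving 57
57: greatest Fibonacci not exceeding it is 55, leaving 2
2: greatest Fibonacci not exceeding it is 2, leaving 0
1654 = 1597 + 55 + 2, which has 3 terms.

3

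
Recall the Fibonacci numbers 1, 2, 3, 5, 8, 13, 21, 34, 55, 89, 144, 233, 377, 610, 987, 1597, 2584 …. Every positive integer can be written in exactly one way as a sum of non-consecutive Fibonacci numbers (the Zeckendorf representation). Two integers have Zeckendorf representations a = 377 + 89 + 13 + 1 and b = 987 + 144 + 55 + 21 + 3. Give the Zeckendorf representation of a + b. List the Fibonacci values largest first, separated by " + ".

1597 + 89 + 3 + 1

The two numbers are 480 and 1210, so their sum is 1690.
subtract 1597 from 1690: 93 remains
subtract 89 from 93: 4 remains
subtract 3 from 4: 1 remains
subtract 1 from 1: 0 remains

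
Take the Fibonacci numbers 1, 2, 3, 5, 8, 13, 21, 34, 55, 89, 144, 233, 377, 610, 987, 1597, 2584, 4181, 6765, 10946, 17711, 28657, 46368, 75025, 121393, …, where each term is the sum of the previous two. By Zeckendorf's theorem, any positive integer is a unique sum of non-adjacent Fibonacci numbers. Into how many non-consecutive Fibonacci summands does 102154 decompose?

7

102154: greatest Fibonacci not exceeding it is 75025, leaving 27129
27129: greatest Fibonacci not exceeding it is 17711, leaving 9418
9418: greatest Fibonacci not exceeding it is 6765, leaving 2653
2653: greatest Fibonacci not exceeding it is 2584, leaving 69
69: greatest Fibonacci not exceeding it is 55, leaving 14
14: greatest Fibonacci not exceeding it is 13, leaving 1
1: greatest Fibonacci not exceeding it is 1, leaving 0
102154 = 75025 + 17711 + 6765 + 2584 + 55 + 13 + 1, which has 7 terms.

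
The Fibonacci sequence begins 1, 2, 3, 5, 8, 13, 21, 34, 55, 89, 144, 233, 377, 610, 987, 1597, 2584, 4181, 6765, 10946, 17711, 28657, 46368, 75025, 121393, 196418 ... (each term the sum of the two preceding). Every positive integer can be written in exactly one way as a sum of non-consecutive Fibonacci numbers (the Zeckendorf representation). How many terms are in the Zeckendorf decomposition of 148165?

6

subtract 121393 from 148165: 26772 remains
subtract 17711 from 26772: 9061 remains
subtract 6765 from 9061: 2296 remains
subtract 1597 from 2296: 699 remains
subtract 610 from 699: 89 remains
subtract 89 from 89: 0 remains
148165 = 121393 + 17711 + 6765 + 1597 + 610 + 89, which has 6 terms.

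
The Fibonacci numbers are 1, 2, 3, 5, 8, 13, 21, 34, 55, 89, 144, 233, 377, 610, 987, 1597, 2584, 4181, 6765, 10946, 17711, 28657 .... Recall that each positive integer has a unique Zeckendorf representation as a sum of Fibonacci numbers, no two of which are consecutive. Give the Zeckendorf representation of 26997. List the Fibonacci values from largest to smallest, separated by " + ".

26997 − 17711 = 9286
9286 − 6765 = 2521
2521 − 1597 = 924
924 − 610 = 314
314 − 233 = 81
81 − 55 = 26
26 − 21 = 5
5 − 5 = 0
So 26997 = 17711 + 6765 + 1597 + 610 + 233 + 55 + 21 + 5, with no two terms consecutive in the sequence.

17711 + 6765 + 1597 + 610 + 233 + 55 + 21 + 5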